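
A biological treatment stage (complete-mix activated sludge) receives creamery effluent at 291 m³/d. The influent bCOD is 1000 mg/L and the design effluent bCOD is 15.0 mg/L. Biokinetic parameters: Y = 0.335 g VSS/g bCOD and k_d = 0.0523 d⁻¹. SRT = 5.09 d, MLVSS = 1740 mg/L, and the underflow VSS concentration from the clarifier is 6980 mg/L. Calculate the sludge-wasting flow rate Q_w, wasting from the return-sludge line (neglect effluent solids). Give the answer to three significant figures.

Rearranging the biomass balance for a CMAS with decay, V = Y·Q·ΔS·θ_c / [X·(1+k_d θ_c)] = 0.335 × 291 × (1000 − 15.0) × 5.09 / [1740 × (1 + 0.0523 × 5.09)] = 4.89×10^5 / 2203 = 221.8 m³.
θ_c = V·X/(Q_w·X_r) when wasting from the recycle, so Q_w = V·X/(θ_c·X_r) = 221.8 × 1740 / (5.09 × 6980) = 10.86 m³/d.

Q_w ≈ 10.9 m³/d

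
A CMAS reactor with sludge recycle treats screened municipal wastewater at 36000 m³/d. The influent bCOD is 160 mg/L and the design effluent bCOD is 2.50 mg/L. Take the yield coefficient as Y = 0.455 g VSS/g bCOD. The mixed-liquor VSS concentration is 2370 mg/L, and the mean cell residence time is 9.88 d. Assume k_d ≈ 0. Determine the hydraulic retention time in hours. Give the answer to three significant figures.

Biomass mass balance (decay neglected): V·X = Y·Q·(S₀ − S)·θ_c, so V = 0.455 × 36000 × (160 − 2.50) × 9.88 / 2370 = 10755 m³.
τ = V/Q = 10755/36000 = 0.2987 d, or 7.170 h.

τ ≈ 7.17 h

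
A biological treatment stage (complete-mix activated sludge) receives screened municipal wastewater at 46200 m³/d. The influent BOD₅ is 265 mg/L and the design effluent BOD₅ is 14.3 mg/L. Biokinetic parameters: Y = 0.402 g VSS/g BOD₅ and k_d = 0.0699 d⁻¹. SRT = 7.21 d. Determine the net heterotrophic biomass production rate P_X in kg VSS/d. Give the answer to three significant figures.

Observed yield with endogenous decay: Y_obs = Y / (1 + k_d·θ_c) = 0.402 / (1 + 0.0699 × 7.21) = 0.402 / 1.504 = 0.2673 g VSS/g BOD₅.
Substrate removed = Q·(S₀ − S) = 46200 m³/d × (265 − 14.3) g/m³ = 1.16×10^7 g/d = 11582 kg/d.
Biomass produced: P_X = Y_obs·Q·ΔS = 0.2673 × 11582 ≈ 3096 kg VSS/d.

P_X ≈ 3100 kg VSS/d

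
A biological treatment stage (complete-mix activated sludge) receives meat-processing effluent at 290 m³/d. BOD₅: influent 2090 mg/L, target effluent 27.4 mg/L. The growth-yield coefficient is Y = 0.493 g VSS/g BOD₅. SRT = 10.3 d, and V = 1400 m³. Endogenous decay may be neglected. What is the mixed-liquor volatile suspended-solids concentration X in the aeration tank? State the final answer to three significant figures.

From V·X = Y·Q·(S₀ − S)·θ_c (decay neglected): X = 0.493 × 290 × (2090 − 27.4) × 10.3 / 1400 = 2170 mg/L.

X ≈ 2170 mg/L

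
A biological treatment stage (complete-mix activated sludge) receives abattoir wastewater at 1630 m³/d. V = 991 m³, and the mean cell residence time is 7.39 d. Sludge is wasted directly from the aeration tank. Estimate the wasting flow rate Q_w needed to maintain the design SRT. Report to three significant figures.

Q_w ≈ 134 m³/d

For wasting at MLVSS concentration, Q_w = V/θ_c = 991.0/7.39 = 134.1 m³/d.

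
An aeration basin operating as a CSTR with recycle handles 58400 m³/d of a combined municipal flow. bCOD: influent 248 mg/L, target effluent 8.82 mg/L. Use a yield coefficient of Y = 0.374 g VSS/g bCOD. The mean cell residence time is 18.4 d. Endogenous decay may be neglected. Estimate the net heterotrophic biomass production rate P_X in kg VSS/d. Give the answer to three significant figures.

P_X ≈ 5220 kg VSS/d

No decay correction is needed, so Y_obs = Y = 0.374.
Q·(S₀ − S) = 58400 × (248 − 8.82) × 10⁻³ = 13968 kg/d removed.
P_X = Y_obs · Q(S₀ − S) = 0.3740 × 13968 = 5224 kg VSS/d.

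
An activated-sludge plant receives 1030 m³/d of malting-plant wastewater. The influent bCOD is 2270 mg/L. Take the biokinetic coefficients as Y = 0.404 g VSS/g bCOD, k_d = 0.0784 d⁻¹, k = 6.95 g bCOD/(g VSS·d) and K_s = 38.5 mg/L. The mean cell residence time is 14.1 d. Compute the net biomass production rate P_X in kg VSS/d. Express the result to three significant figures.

From the Monod/SRT balance for a CMAS, S = K_s·(1+k_d θ_c)/[θ_c·(Y k − k_d) − 1] = 38.5 × (1 + 0.0784 × 14.1) / [14.1 × (0.404 × 6.95 − 0.0784) − 1] = 81.06 / 37.48 = 2.162 mg/L.
Y_obs = Y / (1 + k_d θ_c) = 0.404 / (1 + 0.0784 × 14.1) = 0.404 / 2.105 = 0.1919.
Q·(S₀ − S) = 1030 × (2270 − 2.16) × 10⁻³ = 2336 kg/d removed.
Biomass produced: P_X = Y_obs·Q·ΔS = 0.1919 × 2336 ≈ 448.2 kg VSS/d.

P_X ≈ 448 kg VSS/d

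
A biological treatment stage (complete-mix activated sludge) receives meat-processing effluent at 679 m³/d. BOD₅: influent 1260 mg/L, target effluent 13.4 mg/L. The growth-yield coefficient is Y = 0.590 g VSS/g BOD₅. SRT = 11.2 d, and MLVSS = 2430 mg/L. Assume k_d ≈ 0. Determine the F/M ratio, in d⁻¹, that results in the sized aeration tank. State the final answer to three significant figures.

F/M ≈ 0.153 d⁻¹

With k_d = 0 the design equation reduces to V = Y Q (S₀−S) θ_c / X = 0.590 × 679 × (1260 − 13.4) × 11.2 / 2430 = 2302 m³.
F/M = Q·S₀ / (V·X) = 679 × 1260 / (2302 × 2430) = 0.1530 g BOD₅·(g VSS·d)⁻¹.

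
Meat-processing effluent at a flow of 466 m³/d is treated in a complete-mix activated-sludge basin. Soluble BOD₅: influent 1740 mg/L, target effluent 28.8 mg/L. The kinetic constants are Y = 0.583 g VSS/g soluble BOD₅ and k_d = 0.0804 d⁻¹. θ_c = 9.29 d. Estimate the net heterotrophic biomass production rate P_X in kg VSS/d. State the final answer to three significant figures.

Y_obs = Y / (1 + k_d θ_c) = 0.583 / (1 + 0.0804 × 9.29) = 0.583 / 1.747 = 0.3337.
Mass of soluble BOD₅ removed per day: Q(S₀ − S) = 466 × 1711 g/m³ = 797.4 kg/d.
P_X = Y_obs · Q(S₀ − S) = 0.3337 × 797.4 = 266.1 kg VSS/d.

P_X ≈ 266 kg VSS/d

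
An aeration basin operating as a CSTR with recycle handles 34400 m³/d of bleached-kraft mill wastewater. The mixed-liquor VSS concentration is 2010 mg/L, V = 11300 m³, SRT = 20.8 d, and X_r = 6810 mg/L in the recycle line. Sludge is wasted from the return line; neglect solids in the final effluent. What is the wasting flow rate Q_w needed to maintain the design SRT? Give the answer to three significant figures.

Q_w ≈ 160 m³/d

θ_c = V·X/(Q_w·X_r) when wasting from the recycle, so Q_w = V·X/(θ_c·X_r) = 11300 × 2010 / (20.8 × 6810) = 160.3 m³/d.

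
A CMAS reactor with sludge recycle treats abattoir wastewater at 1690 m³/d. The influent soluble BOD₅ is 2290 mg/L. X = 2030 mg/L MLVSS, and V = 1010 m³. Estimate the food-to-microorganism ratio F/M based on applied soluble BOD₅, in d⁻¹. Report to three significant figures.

Food-to-microorganism ratio F/M = Q S₀ / (V X) = 1690 × 2290 / (1010 × 2030) = 1.888 d⁻¹.

F/M ≈ 1.89 d⁻¹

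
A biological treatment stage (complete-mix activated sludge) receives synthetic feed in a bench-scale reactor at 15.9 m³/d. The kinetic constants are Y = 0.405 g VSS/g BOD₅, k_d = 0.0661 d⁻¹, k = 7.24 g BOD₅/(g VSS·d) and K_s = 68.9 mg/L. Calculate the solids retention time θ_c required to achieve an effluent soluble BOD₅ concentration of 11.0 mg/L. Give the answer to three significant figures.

At the target effluent, Y k S/(K_s+S) = 0.405×7.24×11.0/79.90 = 0.4037 d⁻¹.
θ_c = 1/(μ − k_d) = 1/(0.4037 − 0.0661) = 1/0.3376 = 2.962 d.

θ_c ≈ 2.96 d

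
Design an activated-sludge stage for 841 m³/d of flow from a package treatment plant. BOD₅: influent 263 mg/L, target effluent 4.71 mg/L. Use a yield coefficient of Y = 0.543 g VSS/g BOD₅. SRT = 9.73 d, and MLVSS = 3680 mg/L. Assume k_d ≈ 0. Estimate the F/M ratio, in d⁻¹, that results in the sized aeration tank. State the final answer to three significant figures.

V·X = Y·Q·ΔS·θ_c gives V = 0.543 × 841 × (263 − 4.71) × 9.73 / 3680 = 311.9 m³.
F/M = Q·S₀ / (V·X) = 841 × 263 / (311.9 × 3680) = 0.1927 g BOD₅·(g VSS·d)⁻¹.

F/M ≈ 0.193 d⁻¹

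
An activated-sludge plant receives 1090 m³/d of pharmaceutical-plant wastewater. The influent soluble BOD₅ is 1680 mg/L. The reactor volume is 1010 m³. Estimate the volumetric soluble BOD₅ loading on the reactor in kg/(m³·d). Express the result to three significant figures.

L_v ≈ 1.81 kg soluble BOD₅/(m³·d)

Volumetric loading L_v = Q·S₀ / V = 1090 × 1680 g/m³ / 1010 m³ = 1813 g/(m³·d) = 1.813 kg soluble BOD₅/(m³·d).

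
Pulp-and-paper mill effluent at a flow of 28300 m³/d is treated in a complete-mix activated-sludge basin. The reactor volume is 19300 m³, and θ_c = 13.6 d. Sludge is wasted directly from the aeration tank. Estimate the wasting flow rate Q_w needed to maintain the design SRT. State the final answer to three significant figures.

For wasting at MLVSS concentration, Q_w = V/θ_c = 19300/13.6 = 1419 m³/d.

Q_w ≈ 1420 m³/d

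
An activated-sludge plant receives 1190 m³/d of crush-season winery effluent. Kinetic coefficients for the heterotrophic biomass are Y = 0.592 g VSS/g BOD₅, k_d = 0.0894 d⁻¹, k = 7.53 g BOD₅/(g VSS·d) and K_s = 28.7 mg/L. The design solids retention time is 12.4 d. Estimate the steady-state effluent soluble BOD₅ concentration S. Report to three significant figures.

Effluent substrate depends only on kinetics and SRT: S = K_s(1 + k_d θ_c) / [θ_c(Yk − k_d) − 1] = 28.7 × (1 + 0.0894 × 12.4) / [12.4 × (0.592 × 7.53 − 0.0894) − 1] = 60.52 / 53.17 = 1.138 mg/L.

S ≈ 1.14 mg/L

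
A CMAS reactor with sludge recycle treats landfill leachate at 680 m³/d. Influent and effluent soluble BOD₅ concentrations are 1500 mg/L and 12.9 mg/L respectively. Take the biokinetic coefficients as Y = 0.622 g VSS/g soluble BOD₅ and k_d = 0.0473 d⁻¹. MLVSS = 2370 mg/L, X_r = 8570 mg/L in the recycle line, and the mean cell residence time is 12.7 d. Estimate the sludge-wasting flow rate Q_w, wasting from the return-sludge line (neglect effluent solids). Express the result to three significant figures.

From the SRT design equation V = Y Q (S₀−S) θ_c / [X (1 + k_d θ_c)] = 0.622 × 680 × (1500 − 12.9) × 12.7 / [2370 × (1 + 0.0473 × 12.7)] = 7.99×10^6 / 3794 = 2106 m³.
θ_c = V·X/(Q_w·X_r) when wasting from the recycle, so Q_w = V·X/(θ_c·X_r) = 2106 × 2370 / (12.7 × 8570) = 45.85 m³/d.

Q_w ≈ 45.9 m³/d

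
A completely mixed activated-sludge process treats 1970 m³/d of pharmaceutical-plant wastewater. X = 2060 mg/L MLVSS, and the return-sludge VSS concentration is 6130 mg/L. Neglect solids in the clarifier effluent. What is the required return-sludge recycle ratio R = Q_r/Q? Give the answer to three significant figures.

Solids balance on the clarifier gives (1+R)X = R·X_r, so R = X/(X_r − X) = 2060 / (6130 − 2060) = 0.5061.

R ≈ 0.506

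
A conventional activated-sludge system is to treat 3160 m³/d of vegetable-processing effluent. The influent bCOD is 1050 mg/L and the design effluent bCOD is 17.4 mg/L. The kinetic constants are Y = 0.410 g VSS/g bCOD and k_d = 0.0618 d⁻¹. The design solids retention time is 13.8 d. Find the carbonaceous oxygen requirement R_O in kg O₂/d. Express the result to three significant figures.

R_O ≈ 2240 kg O₂/d

Correct the yield for decay: Y_obs = Y/(1 + k_d θ_c) = 0.410 / (1 + 0.0618 × 13.8) = 0.410 / 1.853 = 0.2213.
Mass of bCOD removed per day: Q(S₀ − S) = 3160 × 1033 g/m³ = 3263 kg/d.
Biomass synthesised: P_X = Y_obs × 3263 = 722.0 kg VSS/d.
R_O = Q·ΔS − 1.42 P_X = 3263 − 1025 = 2238 kg O₂/d.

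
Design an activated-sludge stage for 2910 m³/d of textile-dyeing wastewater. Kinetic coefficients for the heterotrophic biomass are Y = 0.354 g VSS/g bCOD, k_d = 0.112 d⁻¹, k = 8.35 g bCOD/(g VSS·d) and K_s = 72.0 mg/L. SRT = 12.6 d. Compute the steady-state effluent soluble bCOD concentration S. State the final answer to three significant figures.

For a completely mixed reactor with recycle the Lawrence–McCarty relation gives S = K_s·(1 + k_d·θ_c) / [θ_c·(Y·k − k_d) − 1] = 72.0 × (1 + 0.112 × 12.6) / [12.6 × (0.354 × 8.35 − 0.112) − 1] = 173.6 / 34.83 = 4.984 mg/L.

S ≈ 4.98 mg/L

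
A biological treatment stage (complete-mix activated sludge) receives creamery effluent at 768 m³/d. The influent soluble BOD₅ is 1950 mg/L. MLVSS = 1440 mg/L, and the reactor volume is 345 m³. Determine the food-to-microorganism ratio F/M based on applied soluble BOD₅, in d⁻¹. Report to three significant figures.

F/M = Q·S₀ / (V·X) = 768 × 1950 / (345.0 × 1440) = 3.014 g soluble BOD₅·(g VSS·d)⁻¹.

F/M ≈ 3.01 d⁻¹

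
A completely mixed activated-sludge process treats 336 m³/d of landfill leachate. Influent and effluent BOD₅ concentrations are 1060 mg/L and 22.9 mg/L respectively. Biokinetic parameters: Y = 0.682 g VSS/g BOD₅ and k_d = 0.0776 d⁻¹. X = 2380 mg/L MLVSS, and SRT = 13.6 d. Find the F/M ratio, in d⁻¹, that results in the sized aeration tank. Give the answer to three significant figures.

From the SRT design equation V = Y Q (S₀−S) θ_c / [X (1 + k_d θ_c)] = 0.682 × 336 × (1060 − 22.9) × 13.6 / [2380 × (1 + 0.0776 × 13.6)] = 3.23×10^6 / 4892 = 660.7 m³.
F/M = Q·S₀ / (V·X) = 336 × 1060 / (660.7 × 2380) = 0.2265 g BOD₅·(g VSS·d)⁻¹.

F/M ≈ 0.226 d⁻¹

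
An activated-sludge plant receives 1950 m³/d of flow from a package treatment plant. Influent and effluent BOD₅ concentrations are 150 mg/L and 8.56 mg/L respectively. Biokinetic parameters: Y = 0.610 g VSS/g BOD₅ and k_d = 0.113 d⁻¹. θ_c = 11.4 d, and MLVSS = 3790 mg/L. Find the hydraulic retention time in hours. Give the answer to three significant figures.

τ ≈ 2.72 h

From the SRT design equation V = Y Q (S₀−S) θ_c / [X (1 + k_d θ_c)] = 0.610 × 1950 × (150 − 8.56) × 11.4 / [3790 × (1 + 0.113 × 11.4)] = 1.92×10^6 / 8672 = 221.2 m³.
Hydraulic retention time τ = V/Q = 221.2 / 1950 = 0.1134 d = 2.722 h.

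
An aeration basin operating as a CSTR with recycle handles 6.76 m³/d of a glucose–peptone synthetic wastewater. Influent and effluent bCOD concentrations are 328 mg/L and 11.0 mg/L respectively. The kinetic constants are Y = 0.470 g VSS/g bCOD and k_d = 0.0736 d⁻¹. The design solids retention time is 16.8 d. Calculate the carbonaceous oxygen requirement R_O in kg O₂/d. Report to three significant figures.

The observed yield is Y_obs = Y/(1 + k_d·θ_c) = 0.470 / (1 + 0.0736 × 16.8) = 0.470 / 2.236 = 0.2102 g VSS per g bCOD removed.
Mass of bCOD removed per day: Q(S₀ − S) = 6.76 × 317.0 g/m³ = 2.143 kg/d.
P_X = Y_obs·Q·(S₀ − S) = 0.2102 × 2.143 = 0.4503 kg VSS/d.
R_O = Q·ΔS − 1.42 P_X = 2.143 − 0.6395 = 1.503 kg O₂/d.

R_O ≈ 1.50 kg O₂/d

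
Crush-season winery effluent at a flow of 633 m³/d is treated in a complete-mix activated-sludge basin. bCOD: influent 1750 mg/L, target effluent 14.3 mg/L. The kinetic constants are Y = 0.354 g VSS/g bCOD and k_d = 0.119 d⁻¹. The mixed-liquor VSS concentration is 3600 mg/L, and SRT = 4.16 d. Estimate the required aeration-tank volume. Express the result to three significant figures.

V ≈ 301 m³

From the SRT design equation V = Y Q (S₀−S) θ_c / [X (1 + k_d θ_c)] = 0.354 × 633 × (1750 − 14.3) × 4.16 / [3600 × (1 + 0.119 × 4.16)] = 1.62×10^6 / 5382 = 300.6 m³.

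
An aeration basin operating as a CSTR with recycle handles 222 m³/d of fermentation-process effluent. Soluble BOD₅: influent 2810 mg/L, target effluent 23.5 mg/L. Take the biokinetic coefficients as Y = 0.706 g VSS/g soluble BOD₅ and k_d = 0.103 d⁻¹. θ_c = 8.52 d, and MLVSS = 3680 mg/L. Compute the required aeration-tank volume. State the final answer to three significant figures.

From the SRT design equation V = Y Q (S₀−S) θ_c / [X (1 + k_d θ_c)] = 0.706 × 222 × (2810 − 23.5) × 8.52 / [3680 × (1 + 0.103 × 8.52)] = 3.72×10^6 / 6909 = 538.5 m³.

V ≈ 539 m³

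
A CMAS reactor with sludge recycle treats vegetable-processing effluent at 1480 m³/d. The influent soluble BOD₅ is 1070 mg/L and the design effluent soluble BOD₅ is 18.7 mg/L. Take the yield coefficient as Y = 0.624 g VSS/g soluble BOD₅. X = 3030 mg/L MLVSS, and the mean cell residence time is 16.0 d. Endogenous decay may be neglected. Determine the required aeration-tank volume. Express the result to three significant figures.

V·X = Y·Q·ΔS·θ_c gives V = 0.624 × 1480 × (1070 − 18.7) × 16.0 / 3030 = 5127 m³.

V ≈ 5130 m³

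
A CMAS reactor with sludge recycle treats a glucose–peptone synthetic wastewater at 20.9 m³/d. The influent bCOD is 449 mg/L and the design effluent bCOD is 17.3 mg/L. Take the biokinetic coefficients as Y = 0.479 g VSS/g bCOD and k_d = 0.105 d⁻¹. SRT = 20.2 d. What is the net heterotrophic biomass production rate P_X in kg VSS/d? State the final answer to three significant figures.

P_X ≈ 1.38 kg VSS/d

Y_obs = Y / (1 + k_d θ_c) = 0.479 / (1 + 0.105 × 20.2) = 0.479 / 3.121 = 0.1535.
Q·(S₀ − S) = 20.9 × (449 − 17.3) × 10⁻³ = 9.023 kg/d removed.
Biomass produced: P_X = Y_obs·Q·ΔS = 0.1535 × 9.023 ≈ 1.385 kg VSS/d.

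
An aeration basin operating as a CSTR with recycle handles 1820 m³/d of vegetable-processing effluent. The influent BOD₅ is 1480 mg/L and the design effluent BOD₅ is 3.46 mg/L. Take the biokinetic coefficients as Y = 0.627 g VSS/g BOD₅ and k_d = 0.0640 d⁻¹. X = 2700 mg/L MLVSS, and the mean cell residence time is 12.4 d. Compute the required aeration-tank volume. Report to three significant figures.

V ≈ 4310 m³

Rearranging the biomass balance for a CMAS with decay, V = Y·Q·ΔS·θ_c / [X·(1+k_d θ_c)] = 0.627 × 1820 × (1480 − 3.46) × 12.4 / [2700 × (1 + 0.0640 × 12.4)] = 2.09×10^7 / 4843 = 4314 m³.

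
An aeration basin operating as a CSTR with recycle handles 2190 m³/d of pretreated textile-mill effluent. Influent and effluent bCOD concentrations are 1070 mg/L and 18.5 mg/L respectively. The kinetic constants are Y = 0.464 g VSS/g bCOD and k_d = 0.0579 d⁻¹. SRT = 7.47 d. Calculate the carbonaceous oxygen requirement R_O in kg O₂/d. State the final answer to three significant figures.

The observed yield is Y_obs = Y/(1 + k_d·θ_c) = 0.464 / (1 + 0.0579 × 7.47) = 0.464 / 1.433 = 0.3239 g VSS per g bCOD removed.
Substrate removed = Q·(S₀ − S) = 2190 m³/d × (1070 − 18.5) g/m³ = 2.3×10^6 g/d = 2303 kg/d.
Net sludge production P_X = 0.3239 × 2303 = 745.9 kg VSS/d.
R_O = Q·ΔS − 1.42 P_X = 2303 − 1059 = 1244 kg O₂/d.

R_O ≈ 1240 kg O₂/d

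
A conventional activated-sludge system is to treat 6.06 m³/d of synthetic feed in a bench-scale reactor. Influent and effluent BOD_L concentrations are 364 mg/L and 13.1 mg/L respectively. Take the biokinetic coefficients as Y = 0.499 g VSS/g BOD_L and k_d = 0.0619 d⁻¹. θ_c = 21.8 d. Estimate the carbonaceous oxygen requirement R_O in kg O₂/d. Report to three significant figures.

R_O ≈ 1.49 kg O₂/d

Y_obs = Y / (1 + k_d θ_c) = 0.499 / (1 + 0.0619 × 21.8) = 0.499 / 2.349 = 0.2124.
ΔS = 364 − 13.1 = 350.9 mg/L, so the substrate removal rate is 6.06 × 350.9/1000 = 2.126 kg BOD_L/d.
P_X = Y_obs·Q·(S₀ − S) = 0.2124 × 2.126 = 0.4516 kg VSS/d.
Carbonaceous O₂ demand = substrate oxidised − cell-mass equivalent = 2.126 − 1.42 × 0.4516 = 1.485 kg O₂/d.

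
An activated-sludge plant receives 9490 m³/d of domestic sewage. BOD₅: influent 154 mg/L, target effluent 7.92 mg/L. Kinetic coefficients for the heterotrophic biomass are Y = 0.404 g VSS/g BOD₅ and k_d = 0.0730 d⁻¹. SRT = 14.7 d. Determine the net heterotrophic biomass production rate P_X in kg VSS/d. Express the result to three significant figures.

The observed yield is Y_obs = Y/(1 + k_d·θ_c) = 0.404 / (1 + 0.0730 × 14.7) = 0.404 / 2.073 = 0.1949 g VSS per g BOD₅ removed.
Substrate removed = Q·(S₀ − S) = 9490 m³/d × (154 − 7.92) g/m³ = 1.39×10^6 g/d = 1386 kg/d.
Net biomass production P_X = Y_obs × Q·(S₀ − S) = 0.1949 × 1386 = 270.2 kg VSS/d.

P_X ≈ 270 kg VSS/d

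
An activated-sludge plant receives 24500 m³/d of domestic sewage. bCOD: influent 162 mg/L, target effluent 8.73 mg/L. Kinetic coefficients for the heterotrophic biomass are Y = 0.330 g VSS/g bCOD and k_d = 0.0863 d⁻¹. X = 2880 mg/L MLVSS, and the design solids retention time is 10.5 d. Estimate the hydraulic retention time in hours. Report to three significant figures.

τ ≈ 2.32 h

From the SRT design equation V = Y Q (S₀−S) θ_c / [X (1 + k_d θ_c)] = 0.330 × 24500 × (162 − 8.73) × 10.5 / [2880 × (1 + 0.0863 × 10.5)] = 1.3×10^7 / 5490 = 2370 m³.
Hydraulic retention time τ = V/Q = 2370 / 24500 = 0.09674 d = 2.322 h.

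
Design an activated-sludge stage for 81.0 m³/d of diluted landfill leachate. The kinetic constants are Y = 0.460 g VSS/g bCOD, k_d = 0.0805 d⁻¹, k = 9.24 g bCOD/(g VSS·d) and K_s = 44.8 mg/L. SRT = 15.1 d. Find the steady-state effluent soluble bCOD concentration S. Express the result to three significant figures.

S ≈ 1.60 mg/L

From the Monod/SRT balance for a CMAS, S = K_s·(1+k_d θ_c)/[θ_c·(Y k − k_d) − 1] = 44.8 × (1 + 0.0805 × 15.1) / [15.1 × (0.460 × 9.24 − 0.0805) − 1] = 99.26 / 61.97 = 1.602 mg/L.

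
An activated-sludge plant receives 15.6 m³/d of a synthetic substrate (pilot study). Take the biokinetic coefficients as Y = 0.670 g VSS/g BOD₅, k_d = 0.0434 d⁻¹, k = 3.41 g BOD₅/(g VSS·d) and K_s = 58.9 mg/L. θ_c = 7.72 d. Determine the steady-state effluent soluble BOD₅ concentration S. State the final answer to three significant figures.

S ≈ 4.82 mg/L

Effluent substrate depends only on kinetics and SRT: S = K_s(1 + k_d θ_c) / [θ_c(Yk − k_d) − 1] = 58.9 × (1 + 0.0434 × 7.72) / [7.72 × (0.670 × 3.41 − 0.0434) − 1] = 78.63 / 16.30 = 4.823 mg/L.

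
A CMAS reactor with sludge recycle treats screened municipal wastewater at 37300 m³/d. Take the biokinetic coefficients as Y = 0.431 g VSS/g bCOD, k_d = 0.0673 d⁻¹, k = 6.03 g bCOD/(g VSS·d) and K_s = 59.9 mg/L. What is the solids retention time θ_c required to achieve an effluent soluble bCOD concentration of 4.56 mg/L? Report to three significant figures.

θ_c ≈ 8.58 d

Specific growth rate at S = 4.56 mg/L: μ = YkS/(K_s+S) = 0.431·6.03·4.56/(59.9+4.56) = 0.1839 d⁻¹.
Then 1/θ_c = μ − k_d = 0.1839 − 0.0673 = 0.1166 d⁻¹, giving θ_c = 8.580 d.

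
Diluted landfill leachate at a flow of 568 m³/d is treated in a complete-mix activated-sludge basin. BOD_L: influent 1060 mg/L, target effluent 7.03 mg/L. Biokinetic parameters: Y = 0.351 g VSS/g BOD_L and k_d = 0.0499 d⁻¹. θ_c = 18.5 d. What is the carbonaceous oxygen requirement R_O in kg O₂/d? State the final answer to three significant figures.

Observed yield with endogenous decay: Y_obs = Y / (1 + k_d·θ_c) = 0.351 / (1 + 0.0499 × 18.5) = 0.351 / 1.923 = 0.1825 g VSS/g BOD_L.
Q·(S₀ − S) = 568 × (1060 − 7.03) × 10⁻³ = 598.1 kg/d removed.
Net sludge production P_X = 0.1825 × 598.1 = 109.2 kg VSS/d.
R_O = Q·ΔS − 1.42 P_X = 598.1 − 155.0 = 443.1 kg O₂/d.

R_O ≈ 443 kg O₂/d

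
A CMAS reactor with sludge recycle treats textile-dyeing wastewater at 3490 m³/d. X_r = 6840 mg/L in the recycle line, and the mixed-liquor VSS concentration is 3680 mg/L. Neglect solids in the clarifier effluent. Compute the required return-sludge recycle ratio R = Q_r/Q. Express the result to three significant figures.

R = Q_r/Q = X/(X_r − X) = 3680 / (6840 − 3680) = 1.165.

R ≈ 1.16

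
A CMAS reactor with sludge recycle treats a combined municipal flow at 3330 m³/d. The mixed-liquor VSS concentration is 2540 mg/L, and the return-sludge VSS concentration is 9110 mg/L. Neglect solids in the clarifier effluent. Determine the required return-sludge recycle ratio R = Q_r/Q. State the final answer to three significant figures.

R ≈ 0.387

Solids balance on the clarifier gives (1+R)X = R·X_r, so R = X/(X_r − X) = 2540 / (9110 − 2540) = 0.3866.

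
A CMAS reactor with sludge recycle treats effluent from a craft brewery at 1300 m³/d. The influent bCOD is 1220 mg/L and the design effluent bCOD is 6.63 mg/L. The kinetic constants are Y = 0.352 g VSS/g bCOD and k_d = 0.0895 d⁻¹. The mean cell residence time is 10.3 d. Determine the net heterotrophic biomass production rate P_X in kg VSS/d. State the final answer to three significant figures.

Y_obs = Y / (1 + k_d θ_c) = 0.352 / (1 + 0.0895 × 10.3) = 0.352 / 1.922 = 0.1832.
ΔS = 1220 − 6.63 = 1213 mg/L, so the substrate removal rate is 1300 × 1213/1000 = 1577 kg bCOD/d.
P_X = Y_obs · Q(S₀ − S) = 0.1832 × 1577 = 288.9 kg VSS/d.

P_X ≈ 289 kg VSS/d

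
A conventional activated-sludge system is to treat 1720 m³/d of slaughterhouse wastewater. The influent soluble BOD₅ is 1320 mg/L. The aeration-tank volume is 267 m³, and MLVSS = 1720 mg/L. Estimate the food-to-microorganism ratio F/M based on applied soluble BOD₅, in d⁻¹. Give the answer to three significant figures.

F/M ≈ 4.94 d⁻¹

F/M = Q·S₀ / (V·X) = 1720 × 1320 / (267.0 × 1720) = 4.944 g soluble BOD₅·(g VSS·d)⁻¹.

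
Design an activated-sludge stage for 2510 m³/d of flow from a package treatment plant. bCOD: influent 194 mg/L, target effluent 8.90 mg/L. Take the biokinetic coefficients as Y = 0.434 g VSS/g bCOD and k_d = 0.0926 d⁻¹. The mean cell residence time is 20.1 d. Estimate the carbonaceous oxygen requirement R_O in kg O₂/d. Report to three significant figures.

The observed yield is Y_obs = Y/(1 + k_d·θ_c) = 0.434 / (1 + 0.0926 × 20.1) = 0.434 / 2.861 = 0.1517 g VSS per g bCOD removed.
ΔS = 194 − 8.90 = 185.1 mg/L, so the substrate removal rate is 2510 × 185.1/1000 = 464.6 kg bCOD/d.
P_X = Y_obs·Q·(S₀ − S) = 0.1517 × 464.6 = 70.47 kg VSS/d.
R_O = Q·(S₀ − S) − 1.42·P_X = 464.6 − 1.42 × 70.47 = 364.5 kg O₂/d.

R_O ≈ 365 kg O₂/d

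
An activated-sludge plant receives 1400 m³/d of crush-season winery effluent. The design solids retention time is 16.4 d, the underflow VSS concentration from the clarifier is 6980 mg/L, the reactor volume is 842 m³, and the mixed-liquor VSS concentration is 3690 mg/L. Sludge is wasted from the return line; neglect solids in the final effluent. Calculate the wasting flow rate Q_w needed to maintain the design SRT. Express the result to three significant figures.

θ_c = V·X/(Q_w·X_r) when wasting from the recycle, so Q_w = V·X/(θ_c·X_r) = 842.0 × 3690 / (16.4 × 6980) = 27.14 m³/d.

Q_w ≈ 27.1 m³/d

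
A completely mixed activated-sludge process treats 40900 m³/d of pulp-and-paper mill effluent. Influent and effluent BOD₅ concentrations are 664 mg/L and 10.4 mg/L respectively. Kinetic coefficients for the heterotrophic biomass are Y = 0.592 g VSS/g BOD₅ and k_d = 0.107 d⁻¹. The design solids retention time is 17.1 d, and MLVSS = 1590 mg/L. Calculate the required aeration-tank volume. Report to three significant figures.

Steady-state biomass mass balance: V·X·(1 + k_d·θ_c) = Y·Q·(S₀ − S)·θ_c, so V = 0.592 × 40900 × (664 − 10.4) × 17.1 / [1590 × (1 + 0.107 × 17.1)] = 2.71×10^8 / 4499 = 60147 m³.

V ≈ 60100 m³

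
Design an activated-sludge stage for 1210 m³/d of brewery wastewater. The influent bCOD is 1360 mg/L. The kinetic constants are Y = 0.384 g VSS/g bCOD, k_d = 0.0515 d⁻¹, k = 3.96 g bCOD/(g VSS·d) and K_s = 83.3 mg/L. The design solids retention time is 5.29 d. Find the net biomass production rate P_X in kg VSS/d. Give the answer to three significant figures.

Effluent substrate depends only on kinetics and SRT: S = K_s(1 + k_d θ_c) / [θ_c(Yk − k_d) − 1] = 83.3 × (1 + 0.0515 × 5.29) / [5.29 × (0.384 × 3.96 − 0.0515) − 1] = 106.0 / 6.772 = 15.65 mg/L.
Correct the yield for decay: Y_obs = Y/(1 + k_d θ_c) = 0.384 / (1 + 0.0515 × 5.29) = 0.384 / 1.272 = 0.3018.
Substrate removed = Q·(S₀ − S) = 1210 m³/d × (1360 − 15.7) g/m³ = 1.63×10^6 g/d = 1627 kg/d.
P_X = Y_obs · Q(S₀ − S) = 0.3018 × 1627 = 490.9 kg VSS/d.

P_X ≈ 491 kg VSS/d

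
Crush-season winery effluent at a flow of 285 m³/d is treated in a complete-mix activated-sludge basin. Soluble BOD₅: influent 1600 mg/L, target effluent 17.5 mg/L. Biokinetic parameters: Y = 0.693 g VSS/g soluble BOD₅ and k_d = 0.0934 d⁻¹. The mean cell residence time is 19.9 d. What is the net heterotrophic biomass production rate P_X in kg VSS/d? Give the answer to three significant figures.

P_X ≈ 109 kg VSS/d

Correct the yield for decay: Y_obs = Y/(1 + k_d θ_c) = 0.693 / (1 + 0.0934 × 19.9) = 0.693 / 2.859 = 0.2424.
Q·(S₀ − S) = 285 × (1600 − 17.5) × 10⁻³ = 451.0 kg/d removed.
Biomass produced: P_X = Y_obs·Q·ΔS = 0.2424 × 451.0 ≈ 109.3 kg VSS/d.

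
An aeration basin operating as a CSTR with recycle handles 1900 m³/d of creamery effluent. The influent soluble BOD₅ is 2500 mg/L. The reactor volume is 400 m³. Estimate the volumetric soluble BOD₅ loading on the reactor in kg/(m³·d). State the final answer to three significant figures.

L_v ≈ 11.9 kg soluble BOD₅/(m³·d)

Volumetric loading L_v = Q·S₀ / V = 1900 × 2500 g/m³ / 400.0 m³ = 11875 g/(m³·d) = 11.88 kg soluble BOD₅/(m³·d).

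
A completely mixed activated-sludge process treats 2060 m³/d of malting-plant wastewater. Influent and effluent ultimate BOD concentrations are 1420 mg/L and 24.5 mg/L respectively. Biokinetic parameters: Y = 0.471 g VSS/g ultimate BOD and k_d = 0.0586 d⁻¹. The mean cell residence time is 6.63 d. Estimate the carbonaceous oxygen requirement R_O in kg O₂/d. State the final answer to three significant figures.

The observed yield is Y_obs = Y/(1 + k_d·θ_c) = 0.471 / (1 + 0.0586 × 6.63) = 0.471 / 1.389 = 0.3392 g VSS per g ultimate BOD removed.
ΔS = 1420 − 24.5 = 1396 mg/L, so the substrate removal rate is 2060 × 1396/1000 = 2875 kg ultimate BOD/d.
P_X = Y_obs·Q·(S₀ − S) = 0.3392 × 2875 = 975.1 kg VSS/d.
Carbonaceous O₂ demand = substrate oxidised − cell-mass equivalent = 2875 − 1.42 × 975.1 = 1490 kg O₂/d.

R_O ≈ 1490 kg O₂/d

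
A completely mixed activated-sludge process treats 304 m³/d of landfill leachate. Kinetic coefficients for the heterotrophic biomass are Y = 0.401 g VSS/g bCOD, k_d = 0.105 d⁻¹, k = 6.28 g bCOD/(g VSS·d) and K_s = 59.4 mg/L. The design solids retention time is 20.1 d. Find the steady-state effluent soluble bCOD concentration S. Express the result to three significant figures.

Effluent substrate depends only on kinetics and SRT: S = K_s(1 + k_d θ_c) / [θ_c(Yk − k_d) − 1] = 59.4 × (1 + 0.105 × 20.1) / [20.1 × (0.401 × 6.28 − 0.105) − 1] = 184.8 / 47.51 = 3.889 mg/L.

S ≈ 3.89 mg/L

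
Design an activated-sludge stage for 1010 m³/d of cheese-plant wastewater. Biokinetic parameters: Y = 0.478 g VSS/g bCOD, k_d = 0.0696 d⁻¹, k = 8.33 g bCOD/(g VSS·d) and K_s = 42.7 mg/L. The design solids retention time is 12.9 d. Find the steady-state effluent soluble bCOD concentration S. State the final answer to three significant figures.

S ≈ 1.64 mg/L

For a completely mixed reactor with recycle the Lawrence–McCarty relation gives S = K_s·(1 + k_d·θ_c) / [θ_c·(Y·k − k_d) − 1] = 42.7 × (1 + 0.0696 × 12.9) / [12.9 × (0.478 × 8.33 − 0.0696) − 1] = 81.04 / 49.47 = 1.638 mg/L.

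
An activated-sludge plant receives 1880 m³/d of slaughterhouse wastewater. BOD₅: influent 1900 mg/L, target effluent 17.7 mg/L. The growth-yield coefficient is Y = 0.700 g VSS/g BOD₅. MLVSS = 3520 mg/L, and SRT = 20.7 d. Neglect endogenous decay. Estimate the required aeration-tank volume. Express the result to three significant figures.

With k_d = 0 the design equation reduces to V = Y Q (S₀−S) θ_c / X = 0.700 × 1880 × (1900 − 17.7) × 20.7 / 3520 = 14567 m³.

V ≈ 14600 m³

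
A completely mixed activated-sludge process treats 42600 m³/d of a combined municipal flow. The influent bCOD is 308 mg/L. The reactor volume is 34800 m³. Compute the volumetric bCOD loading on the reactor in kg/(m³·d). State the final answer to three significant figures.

L_v ≈ 0.377 kg bCOD/(m³·d)

L_v = Q S₀ / V = 42600 × 308 × 10⁻³ / 34800 = 0.3770 kg/(m³·d).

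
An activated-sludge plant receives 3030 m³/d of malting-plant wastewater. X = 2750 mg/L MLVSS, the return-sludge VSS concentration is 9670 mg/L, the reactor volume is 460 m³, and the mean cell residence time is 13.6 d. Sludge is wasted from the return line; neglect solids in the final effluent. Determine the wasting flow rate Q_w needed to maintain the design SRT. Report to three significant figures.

Wasting from the return line (neglecting effluent solids): Q_w = V·X / (θ_c·X_r) = 460.0 × 2750 / (13.6 × 9670) = 9.619 m³/d.

Q_w ≈ 9.62 m³/d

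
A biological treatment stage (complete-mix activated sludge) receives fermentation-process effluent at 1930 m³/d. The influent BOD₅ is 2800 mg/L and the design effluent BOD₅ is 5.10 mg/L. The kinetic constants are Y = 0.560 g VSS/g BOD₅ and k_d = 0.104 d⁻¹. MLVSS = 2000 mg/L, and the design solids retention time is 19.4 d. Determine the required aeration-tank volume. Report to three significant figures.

V ≈ 9710 m³

From the SRT design equation V = Y Q (S₀−S) θ_c / [X (1 + k_d θ_c)] = 0.560 × 1930 × (2800 − 5.10) × 19.4 / [2000 × (1 + 0.104 × 19.4)] = 5.86×10^7 / 6035 = 9710 m³.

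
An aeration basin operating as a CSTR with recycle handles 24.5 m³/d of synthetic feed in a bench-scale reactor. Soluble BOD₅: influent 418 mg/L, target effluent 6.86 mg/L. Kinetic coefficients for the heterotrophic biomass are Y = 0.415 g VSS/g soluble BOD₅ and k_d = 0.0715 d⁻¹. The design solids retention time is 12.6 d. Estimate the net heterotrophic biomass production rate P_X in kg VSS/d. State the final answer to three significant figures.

P_X ≈ 2.20 kg VSS/d

Correct the yield for decay: Y_obs = Y/(1 + k_d θ_c) = 0.415 / (1 + 0.0715 × 12.6) = 0.415 / 1.901 = 0.2183.
ΔS = 418 − 6.86 = 411.1 mg/L, so the substrate removal rate is 24.5 × 411.1/1000 = 10.07 kg soluble BOD₅/d.
So the net sludge growth is P_X = 0.2183 × 10.07 = 2.199 kg VSS/d.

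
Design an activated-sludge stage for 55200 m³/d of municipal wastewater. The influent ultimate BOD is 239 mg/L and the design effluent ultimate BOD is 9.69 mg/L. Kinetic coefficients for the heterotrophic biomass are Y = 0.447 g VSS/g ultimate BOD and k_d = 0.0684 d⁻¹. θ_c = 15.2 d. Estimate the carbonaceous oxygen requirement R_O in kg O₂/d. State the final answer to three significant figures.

R_O ≈ 8720 kg O₂/d

Observed yield with endogenous decay: Y_obs = Y / (1 + k_d·θ_c) = 0.447 / (1 + 0.0684 × 15.2) = 0.447 / 2.040 = 0.2192 g VSS/g ultimate BOD.
Q·(S₀ − S) = 55200 × (239 − 9.69) × 10⁻³ = 12658 kg/d removed.
Net sludge production P_X = 0.2192 × 12658 = 2774 kg VSS/d.
Carbonaceous O₂ demand = substrate oxidised − cell-mass equivalent = 12658 − 1.42 × 2774 = 8719 kg O₂/d.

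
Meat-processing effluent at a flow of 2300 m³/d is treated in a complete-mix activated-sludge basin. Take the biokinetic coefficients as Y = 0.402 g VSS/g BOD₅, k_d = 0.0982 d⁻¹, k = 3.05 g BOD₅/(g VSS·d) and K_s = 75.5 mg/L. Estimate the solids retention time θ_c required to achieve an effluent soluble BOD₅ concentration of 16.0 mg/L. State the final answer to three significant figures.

θ_c ≈ 8.61 d

From 1/θ_c = Y·k·S/(K_s + S) − k_d: Y·k·S/(K_s+S) = 0.402 × 3.05 × 16.0 / (75.5 + 16.0) = 0.2144 d⁻¹.
θ_c = 1/(μ − k_d) = 1/(0.2144 − 0.0982) = 1/0.1162 = 8.606 d.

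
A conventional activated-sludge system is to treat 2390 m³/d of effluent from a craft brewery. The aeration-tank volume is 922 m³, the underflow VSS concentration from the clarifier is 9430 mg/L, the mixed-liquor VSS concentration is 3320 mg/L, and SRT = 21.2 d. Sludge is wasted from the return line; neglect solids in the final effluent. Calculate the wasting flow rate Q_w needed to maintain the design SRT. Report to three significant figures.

Q_w = (V·X)/(θ_c X_r) = 922.0 × 3320 / (21.2 × 9430) = 15.31 m³/d.

Q_w ≈ 15.3 m³/d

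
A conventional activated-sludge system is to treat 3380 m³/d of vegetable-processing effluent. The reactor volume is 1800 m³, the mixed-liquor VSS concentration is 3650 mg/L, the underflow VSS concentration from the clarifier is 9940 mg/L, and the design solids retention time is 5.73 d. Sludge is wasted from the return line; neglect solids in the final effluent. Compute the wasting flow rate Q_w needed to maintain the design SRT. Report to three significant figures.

Q_w ≈ 115 m³/d

θ_c = V·X/(Q_w·X_r) when wasting from the recycle, so Q_w = V·X/(θ_c·X_r) = 1800 × 3650 / (5.73 × 9940) = 115.4 m³/d.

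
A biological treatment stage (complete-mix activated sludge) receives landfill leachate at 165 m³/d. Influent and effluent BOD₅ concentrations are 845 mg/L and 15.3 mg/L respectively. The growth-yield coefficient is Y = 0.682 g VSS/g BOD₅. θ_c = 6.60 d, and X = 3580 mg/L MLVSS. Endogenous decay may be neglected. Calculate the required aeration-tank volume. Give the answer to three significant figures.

V ≈ 172 m³

With k_d = 0 the design equation reduces to V = Y Q (S₀−S) θ_c / X = 0.682 × 165 × (845 − 15.3) × 6.60 / 3580 = 172.1 m³.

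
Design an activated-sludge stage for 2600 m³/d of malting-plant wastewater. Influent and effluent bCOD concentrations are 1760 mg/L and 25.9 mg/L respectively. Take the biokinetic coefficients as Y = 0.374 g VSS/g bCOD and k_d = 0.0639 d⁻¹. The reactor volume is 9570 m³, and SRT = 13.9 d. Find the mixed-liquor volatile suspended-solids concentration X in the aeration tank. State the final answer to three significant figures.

X ≈ 1300 mg/L

X = Y·Q·ΔS·θ_c / [V·(1 + k_d θ_c)] = 0.374 × 2600 × (1760 − 25.9) × 13.9 / [9570 × (1 + 0.0639 × 13.9)] = 1297 mg/L.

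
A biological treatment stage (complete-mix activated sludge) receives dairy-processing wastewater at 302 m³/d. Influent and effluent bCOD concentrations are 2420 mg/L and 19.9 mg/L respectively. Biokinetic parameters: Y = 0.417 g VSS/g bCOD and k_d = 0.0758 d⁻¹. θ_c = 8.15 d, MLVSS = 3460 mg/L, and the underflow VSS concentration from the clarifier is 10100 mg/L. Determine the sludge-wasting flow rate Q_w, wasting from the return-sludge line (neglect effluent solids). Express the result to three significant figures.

Rearranging the biomass balance for a CMAS with decay, V = Y·Q·ΔS·θ_c / [X·(1+k_d θ_c)] = 0.417 × 302 × (2420 − 19.9) × 8.15 / [3460 × (1 + 0.0758 × 8.15)] = 2.46×10^6 / 5597 = 440.1 m³.
Wasting from the return line (neglecting effluent solids): Q_w = V·X / (θ_c·X_r) = 440.1 × 3460 / (8.15 × 10100) = 18.50 m³/d.

Q_w ≈ 18.5 m³/d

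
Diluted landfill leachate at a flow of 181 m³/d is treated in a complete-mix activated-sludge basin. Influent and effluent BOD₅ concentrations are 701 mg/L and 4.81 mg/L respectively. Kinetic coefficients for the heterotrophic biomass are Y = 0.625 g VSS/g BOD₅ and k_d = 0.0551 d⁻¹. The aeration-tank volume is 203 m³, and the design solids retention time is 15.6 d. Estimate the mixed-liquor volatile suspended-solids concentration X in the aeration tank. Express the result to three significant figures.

From V·X·(1 + k_d·θ_c) = Y·Q·(S₀ − S)·θ_c: X = 0.625 × 181 × (701 − 4.81) × 15.6 / [203 × (1 + 0.0551 × 15.6)] = 3255 mg/L.

X ≈ 3250 mg/L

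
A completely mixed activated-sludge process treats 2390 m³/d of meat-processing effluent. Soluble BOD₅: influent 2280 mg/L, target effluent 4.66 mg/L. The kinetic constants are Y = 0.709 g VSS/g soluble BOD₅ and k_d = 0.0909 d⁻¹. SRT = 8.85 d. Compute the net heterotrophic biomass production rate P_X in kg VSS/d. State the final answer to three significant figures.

The observed yield is Y_obs = Y/(1 + k_d·θ_c) = 0.709 / (1 + 0.0909 × 8.85) = 0.709 / 1.804 = 0.3929 g VSS per g soluble BOD₅ removed.
Substrate removed = Q·(S₀ − S) = 2390 m³/d × (2280 − 4.66) g/m³ = 5.44×10^6 g/d = 5438 kg/d.
So the net sludge growth is P_X = 0.3929 × 5438 = 2137 kg VSS/d.

P_X ≈ 2140 kg VSS/d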